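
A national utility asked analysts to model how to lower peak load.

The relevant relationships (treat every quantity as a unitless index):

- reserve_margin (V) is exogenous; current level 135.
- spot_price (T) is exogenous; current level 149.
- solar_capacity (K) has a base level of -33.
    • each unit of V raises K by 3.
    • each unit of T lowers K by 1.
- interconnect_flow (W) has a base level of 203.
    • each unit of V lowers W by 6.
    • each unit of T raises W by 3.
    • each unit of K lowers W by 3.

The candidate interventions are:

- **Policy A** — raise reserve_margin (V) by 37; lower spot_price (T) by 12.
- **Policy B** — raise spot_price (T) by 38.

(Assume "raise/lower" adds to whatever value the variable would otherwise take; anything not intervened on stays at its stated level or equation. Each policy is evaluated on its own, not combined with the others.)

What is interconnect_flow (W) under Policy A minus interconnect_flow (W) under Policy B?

-855

Policy A (V + 37, T − 12):
  V = 135 + 37 = 172
  T = 149 − 12 = 137
  K = -33 + 3·172 − 137 = 346
  W = 203 − 6·172 + 3·137 − 3·346 = -1456
Policy B (T + 38):
  V = 135
  T = 149 + 38 = 187
  K = -33 + 3·135 − 187 = 185
  W = 203 − 6·135 + 3·187 − 3·185 = -601
W: -1456 − (-601) = -855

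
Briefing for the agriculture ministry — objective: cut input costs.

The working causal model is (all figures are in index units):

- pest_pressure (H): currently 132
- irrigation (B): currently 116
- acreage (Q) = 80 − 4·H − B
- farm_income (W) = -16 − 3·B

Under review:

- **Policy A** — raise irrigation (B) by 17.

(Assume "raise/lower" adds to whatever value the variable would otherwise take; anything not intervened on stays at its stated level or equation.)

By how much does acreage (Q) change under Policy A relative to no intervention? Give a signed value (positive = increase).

-17

Baseline:
  H = 132
  B = 116
  Q = 80 − 4·132 − 116 = -564
Policy A (B + 17):
  H = 132
  B = 116 + 17 = 133
  Q = 80 − 4·132 − 133 = -581
Change in Q: -581 − (-564) = -17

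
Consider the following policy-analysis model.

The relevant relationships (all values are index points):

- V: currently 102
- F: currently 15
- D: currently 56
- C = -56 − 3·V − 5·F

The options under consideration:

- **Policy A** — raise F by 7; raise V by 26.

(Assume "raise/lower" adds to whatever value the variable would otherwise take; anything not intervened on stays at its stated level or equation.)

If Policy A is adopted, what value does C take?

-550

Policy A (F + 7, V + 26):
  V = 102 + 26 = 128
  F = 15 + 7 = 22
  C = -56 − 3·128 − 5·22 = -550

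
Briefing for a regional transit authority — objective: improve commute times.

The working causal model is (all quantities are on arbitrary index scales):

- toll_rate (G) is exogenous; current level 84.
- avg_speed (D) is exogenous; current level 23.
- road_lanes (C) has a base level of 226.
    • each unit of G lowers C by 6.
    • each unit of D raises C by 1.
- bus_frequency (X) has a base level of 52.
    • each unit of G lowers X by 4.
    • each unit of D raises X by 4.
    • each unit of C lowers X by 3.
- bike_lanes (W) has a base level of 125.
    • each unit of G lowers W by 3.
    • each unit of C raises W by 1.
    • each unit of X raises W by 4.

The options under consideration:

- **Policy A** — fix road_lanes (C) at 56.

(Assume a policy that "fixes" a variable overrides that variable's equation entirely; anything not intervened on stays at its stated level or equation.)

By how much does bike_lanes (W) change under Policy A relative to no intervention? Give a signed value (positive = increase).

Baseline:
  G = 84
  D = 23
  C = 226 − 6·84 + 23 = -255
  X = 52 − 4·84 + 4·23 − 3·(-255) = 573
  W = 125 − 3·84 + (-255) + 4·573 = 1910
Policy A (C := 56):
  G = 84
  D = 23
  C = 56
  X = 52 − 4·84 + 4·23 − 3·56 = -360
  W = 125 − 3·84 + 56 + 4·(-360) = -1511
Change in W: -1511 − 1910 = -3421

-3421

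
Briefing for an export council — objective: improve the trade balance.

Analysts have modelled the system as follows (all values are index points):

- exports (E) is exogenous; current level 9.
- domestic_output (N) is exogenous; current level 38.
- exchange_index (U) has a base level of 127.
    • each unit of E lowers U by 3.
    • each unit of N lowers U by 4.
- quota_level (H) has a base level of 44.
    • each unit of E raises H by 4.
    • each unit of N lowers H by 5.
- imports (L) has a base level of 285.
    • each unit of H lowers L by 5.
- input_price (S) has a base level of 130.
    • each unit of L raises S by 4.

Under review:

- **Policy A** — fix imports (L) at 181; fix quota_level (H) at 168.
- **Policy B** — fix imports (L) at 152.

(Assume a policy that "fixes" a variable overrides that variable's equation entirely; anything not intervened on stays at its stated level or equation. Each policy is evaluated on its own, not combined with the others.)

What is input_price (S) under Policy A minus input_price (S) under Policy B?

116

Policy A (L := 181, H := 168):
  E = 9
  N = 38
  H = 168
  L = 181
  S = 130 + 4·181 = 854
Policy B (L := 152):
  E = 9
  N = 38
  H = 44 + 4·9 − 5·38 = -110
  L = 152
  S = 130 + 4·152 = 738
S: 854 − 738 = 116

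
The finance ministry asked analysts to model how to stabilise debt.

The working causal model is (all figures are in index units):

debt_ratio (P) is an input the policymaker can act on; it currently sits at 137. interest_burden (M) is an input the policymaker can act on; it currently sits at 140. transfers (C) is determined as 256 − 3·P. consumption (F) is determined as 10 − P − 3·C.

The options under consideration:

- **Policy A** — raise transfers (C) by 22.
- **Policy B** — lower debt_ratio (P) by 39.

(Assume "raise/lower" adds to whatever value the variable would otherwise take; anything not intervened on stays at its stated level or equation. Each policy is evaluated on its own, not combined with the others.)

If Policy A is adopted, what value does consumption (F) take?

Policy A (C + 22):
  P = 137
  C = 256 − 3·137 (+22 from intervention) = -133
  F = 10 − 137 − 3·(-133) = 272

272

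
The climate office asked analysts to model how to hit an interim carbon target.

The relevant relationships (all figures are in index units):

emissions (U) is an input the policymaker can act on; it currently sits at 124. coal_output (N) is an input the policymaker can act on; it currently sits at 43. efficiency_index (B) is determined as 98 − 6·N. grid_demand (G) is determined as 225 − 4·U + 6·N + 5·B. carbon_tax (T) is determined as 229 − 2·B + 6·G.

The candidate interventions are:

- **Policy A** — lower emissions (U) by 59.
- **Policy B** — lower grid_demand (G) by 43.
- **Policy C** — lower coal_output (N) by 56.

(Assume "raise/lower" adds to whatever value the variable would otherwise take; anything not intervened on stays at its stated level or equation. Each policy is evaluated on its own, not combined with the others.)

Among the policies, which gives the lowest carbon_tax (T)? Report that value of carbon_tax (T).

-4587

Policy A (U − 59):
  U = 124 − 59 = 65
  N = 43
  B = 98 − 6·43 = -160
  G = 225 − 4·65 + 6·43 + 5·(-160) = -577
  T = 229 − 2·(-160) + 6·(-577) = -2913
Policy B (G − 43):
  U = 124
  N = 43
  B = 98 − 6·43 = -160
  G = 225 − 4·124 + 6·43 + 5·(-160) (−43 from intervention) = -856
  T = 229 − 2·(-160) + 6·(-856) = -4587
Policy C (N − 56):
  U = 124
  N = 43 − 56 = -13
  B = 98 − 6·(-13) = 176
  G = 225 − 4·124 + 6·(-13) + 5·176 = 531
  T = 229 − 2·176 + 6·531 = 3063
Comparing — Policy A: T=-2913, Policy B: T=-4587, Policy C: T=3063. Lowest is -4587 (Policy B).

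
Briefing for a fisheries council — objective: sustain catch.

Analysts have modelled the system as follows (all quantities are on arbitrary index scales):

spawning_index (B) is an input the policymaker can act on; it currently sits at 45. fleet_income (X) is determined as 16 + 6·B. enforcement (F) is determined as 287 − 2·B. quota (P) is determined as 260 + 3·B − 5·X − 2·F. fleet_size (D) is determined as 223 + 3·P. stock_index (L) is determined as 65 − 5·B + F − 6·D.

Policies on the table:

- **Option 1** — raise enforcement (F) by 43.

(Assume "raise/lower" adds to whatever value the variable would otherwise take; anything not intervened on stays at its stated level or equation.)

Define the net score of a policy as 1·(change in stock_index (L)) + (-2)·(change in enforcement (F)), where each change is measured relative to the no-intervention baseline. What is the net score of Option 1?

Baseline:
  B = 45
  X = 16 + 6·45 = 286
  F = 287 − 2·45 = 197
  P = 260 + 3·45 − 5·286 − 2·197 = -1429
  D = 223 + 3·(-1429) = -4064
  L = 65 − 5·45 + 197 − 6·(-4064) = 24421
Option 1 (F + 43):
  B = 45
  X = 16 + 6·45 = 286
  F = 287 − 2·45 (+43 from intervention) = 240
  P = 260 + 3·45 − 5·286 − 2·240 = -1515
  D = 223 + 3·(-1515) = -4322
  L = 65 − 5·45 + 240 − 6·(-4322) = 26012
ΔL = 26012 − 24421 = 1591; ΔF = 240 − 197 = 43
Score = 1·1591 + (-2)·43 = 1505

1505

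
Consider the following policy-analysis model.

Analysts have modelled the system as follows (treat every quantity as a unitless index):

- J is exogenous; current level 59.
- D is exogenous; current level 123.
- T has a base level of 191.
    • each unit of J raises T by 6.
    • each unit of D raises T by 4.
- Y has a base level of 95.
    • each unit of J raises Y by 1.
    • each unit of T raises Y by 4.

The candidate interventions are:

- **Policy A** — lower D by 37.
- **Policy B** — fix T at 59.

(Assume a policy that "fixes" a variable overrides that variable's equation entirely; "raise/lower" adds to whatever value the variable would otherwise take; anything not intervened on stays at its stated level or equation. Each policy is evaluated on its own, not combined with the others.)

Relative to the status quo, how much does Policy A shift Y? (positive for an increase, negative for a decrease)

-592

Baseline:
  J = 59
  D = 123
  T = 191 + 6·59 + 4·123 = 1037
  Y = 95 + 59 + 4·1037 = 4302
Policy A (D − 37):
  J = 59
  D = 123 − 37 = 86
  T = 191 + 6·59 + 4·86 = 889
  Y = 95 + 59 + 4·889 = 3710
Change in Y: 3710 − 4302 = -592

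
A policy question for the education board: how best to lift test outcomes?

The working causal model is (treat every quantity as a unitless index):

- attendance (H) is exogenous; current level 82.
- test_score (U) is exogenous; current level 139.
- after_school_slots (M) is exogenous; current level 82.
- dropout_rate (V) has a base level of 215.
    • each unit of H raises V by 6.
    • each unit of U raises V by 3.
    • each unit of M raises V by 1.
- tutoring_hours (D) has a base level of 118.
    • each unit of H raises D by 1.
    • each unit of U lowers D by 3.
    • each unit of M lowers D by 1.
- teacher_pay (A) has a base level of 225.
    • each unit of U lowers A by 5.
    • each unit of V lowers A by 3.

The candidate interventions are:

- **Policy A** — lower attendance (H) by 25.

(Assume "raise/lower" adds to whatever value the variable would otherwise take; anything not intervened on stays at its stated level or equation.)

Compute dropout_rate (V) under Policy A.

Policy A (H − 25):
  H = 82 − 25 = 57
  U = 139
  M = 82
  V = 215 + 6·57 + 3·139 + 82 = 1056

1056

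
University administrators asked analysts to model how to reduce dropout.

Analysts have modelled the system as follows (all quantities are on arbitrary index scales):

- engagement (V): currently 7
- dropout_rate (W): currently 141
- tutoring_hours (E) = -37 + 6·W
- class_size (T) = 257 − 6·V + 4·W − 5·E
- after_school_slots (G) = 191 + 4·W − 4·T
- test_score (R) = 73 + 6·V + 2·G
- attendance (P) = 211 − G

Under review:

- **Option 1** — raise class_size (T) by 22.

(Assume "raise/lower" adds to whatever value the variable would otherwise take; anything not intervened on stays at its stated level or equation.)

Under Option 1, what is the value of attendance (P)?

-13520

Option 1 (T + 22):
  V = 7
  W = 141
  E = -37 + 6·141 = 809
  T = 257 − 6·7 + 4·141 − 5·809 (+22 from intervention) = -3244
  G = 191 + 4·141 − 4·(-3244) = 13731
  P = 211 − 13731 = -13520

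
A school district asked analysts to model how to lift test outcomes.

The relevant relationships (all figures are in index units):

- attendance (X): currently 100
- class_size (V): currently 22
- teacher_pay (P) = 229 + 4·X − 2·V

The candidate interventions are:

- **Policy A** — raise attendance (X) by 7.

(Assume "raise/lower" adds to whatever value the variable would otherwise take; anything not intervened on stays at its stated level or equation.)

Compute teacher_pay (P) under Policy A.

Policy A (X + 7):
  X = 100 + 7 = 107
  V = 22
  P = 229 + 4·107 − 2·22 = 613

613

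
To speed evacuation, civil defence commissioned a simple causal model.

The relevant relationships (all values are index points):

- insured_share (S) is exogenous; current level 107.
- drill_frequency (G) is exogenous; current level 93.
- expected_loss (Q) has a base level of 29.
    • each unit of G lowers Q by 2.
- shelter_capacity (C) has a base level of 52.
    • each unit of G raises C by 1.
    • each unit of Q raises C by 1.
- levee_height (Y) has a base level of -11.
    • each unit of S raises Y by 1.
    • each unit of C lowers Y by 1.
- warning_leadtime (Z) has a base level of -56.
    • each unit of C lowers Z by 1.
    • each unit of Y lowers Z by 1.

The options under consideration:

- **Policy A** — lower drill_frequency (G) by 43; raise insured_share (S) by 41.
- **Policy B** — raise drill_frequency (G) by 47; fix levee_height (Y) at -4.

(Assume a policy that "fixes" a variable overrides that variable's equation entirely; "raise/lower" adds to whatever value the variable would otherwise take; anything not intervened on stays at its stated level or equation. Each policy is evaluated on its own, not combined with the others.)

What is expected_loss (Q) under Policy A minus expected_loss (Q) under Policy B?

Policy A (G − 43, S + 41):
  G = 93 − 43 = 50
  Q = 29 − 2·50 = -71
Policy B (G + 47, Y := -4):
  G = 93 + 47 = 140
  Q = 29 − 2·140 = -251
Q: -71 − (-251) = 180

180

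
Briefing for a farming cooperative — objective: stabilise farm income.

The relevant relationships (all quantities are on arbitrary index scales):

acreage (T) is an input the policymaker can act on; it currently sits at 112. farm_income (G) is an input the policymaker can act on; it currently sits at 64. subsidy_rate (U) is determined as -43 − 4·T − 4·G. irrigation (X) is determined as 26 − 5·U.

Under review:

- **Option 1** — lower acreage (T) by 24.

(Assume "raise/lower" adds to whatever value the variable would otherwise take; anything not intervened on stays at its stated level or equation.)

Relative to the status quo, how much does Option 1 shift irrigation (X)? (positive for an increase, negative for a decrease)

Baseline:
  T = 112
  G = 64
  U = -43 − 4·112 − 4·64 = -747
  X = 26 − 5·(-747) = 3761
Option 1 (T − 24):
  T = 112 − 24 = 88
  G = 64
  U = -43 − 4·88 − 4·64 = -651
  X = 26 − 5·(-651) = 3281
Change in X: 3281 − 3761 = -480

-480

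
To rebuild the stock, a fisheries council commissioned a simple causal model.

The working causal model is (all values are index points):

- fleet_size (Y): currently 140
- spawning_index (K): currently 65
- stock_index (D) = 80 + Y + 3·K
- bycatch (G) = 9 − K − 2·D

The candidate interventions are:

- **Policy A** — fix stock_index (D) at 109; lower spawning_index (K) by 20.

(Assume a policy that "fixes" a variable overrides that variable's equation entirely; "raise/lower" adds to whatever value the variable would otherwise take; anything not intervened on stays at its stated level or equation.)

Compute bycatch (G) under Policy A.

Policy A (D := 109, K − 20):
  Y = 140
  K = 65 − 20 = 45
  D = 109
  G = 9 − 45 − 2·109 = -254

-254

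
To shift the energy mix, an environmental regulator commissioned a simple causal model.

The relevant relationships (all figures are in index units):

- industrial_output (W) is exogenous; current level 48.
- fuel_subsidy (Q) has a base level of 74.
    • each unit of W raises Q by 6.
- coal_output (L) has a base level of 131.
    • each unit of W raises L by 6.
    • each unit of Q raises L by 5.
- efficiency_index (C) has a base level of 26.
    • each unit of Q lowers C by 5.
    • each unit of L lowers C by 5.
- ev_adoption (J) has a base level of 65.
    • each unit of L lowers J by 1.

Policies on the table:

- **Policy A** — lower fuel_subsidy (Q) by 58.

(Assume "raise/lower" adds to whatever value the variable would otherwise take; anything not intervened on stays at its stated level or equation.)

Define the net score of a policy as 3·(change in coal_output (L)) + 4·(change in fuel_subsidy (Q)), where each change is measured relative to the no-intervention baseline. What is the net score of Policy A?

-1102

Baseline:
  W = 48
  Q = 74 + 6·48 = 362
  L = 131 + 6·48 + 5·362 = 2229
Policy A (Q − 58):
  W = 48
  Q = 74 + 6·48 (−58 from intervention) = 304
  L = 131 + 6·48 + 5·304 = 1939
ΔL = 1939 − 2229 = -290; ΔQ = 304 − 362 = -58
Score = 3·(-290) + 4·(-58) = -1102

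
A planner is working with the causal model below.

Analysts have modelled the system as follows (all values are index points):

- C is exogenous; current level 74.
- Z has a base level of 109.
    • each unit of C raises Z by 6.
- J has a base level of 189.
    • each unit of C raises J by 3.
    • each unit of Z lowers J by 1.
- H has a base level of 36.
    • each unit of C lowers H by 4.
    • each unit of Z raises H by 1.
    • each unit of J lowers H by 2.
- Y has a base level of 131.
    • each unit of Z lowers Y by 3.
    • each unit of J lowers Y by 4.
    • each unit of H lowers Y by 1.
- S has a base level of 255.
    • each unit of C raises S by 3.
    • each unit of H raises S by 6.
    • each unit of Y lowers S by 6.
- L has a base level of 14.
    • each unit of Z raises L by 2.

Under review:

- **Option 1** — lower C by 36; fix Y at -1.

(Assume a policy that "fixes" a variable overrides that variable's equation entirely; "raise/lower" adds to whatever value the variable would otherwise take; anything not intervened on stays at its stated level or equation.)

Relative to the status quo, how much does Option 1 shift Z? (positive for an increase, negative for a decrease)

-216

Baseline:
  C = 74
  Z = 109 + 6·74 = 553
Option 1 (C − 36, Y := -1):
  C = 74 − 36 = 38
  Z = 109 + 6·38 = 337
Change in Z: 337 − 553 = -216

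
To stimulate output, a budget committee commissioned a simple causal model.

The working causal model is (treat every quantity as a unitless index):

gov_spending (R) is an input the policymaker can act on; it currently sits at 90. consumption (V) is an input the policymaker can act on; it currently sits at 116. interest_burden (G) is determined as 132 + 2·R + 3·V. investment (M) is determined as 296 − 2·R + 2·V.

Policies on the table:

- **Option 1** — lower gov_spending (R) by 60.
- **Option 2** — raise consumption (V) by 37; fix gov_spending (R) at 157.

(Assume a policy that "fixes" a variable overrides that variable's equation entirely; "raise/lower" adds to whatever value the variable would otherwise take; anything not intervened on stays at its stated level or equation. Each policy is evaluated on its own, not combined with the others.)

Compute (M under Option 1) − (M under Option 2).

Option 1 (R − 60):
  R = 90 − 60 = 30
  V = 116
  M = 296 − 2·30 + 2·116 = 468
Option 2 (V + 37, R := 157):
  R = 157
  V = 116 + 37 = 153
  M = 296 − 2·157 + 2·153 = 288
M: 468 − 288 = 180

180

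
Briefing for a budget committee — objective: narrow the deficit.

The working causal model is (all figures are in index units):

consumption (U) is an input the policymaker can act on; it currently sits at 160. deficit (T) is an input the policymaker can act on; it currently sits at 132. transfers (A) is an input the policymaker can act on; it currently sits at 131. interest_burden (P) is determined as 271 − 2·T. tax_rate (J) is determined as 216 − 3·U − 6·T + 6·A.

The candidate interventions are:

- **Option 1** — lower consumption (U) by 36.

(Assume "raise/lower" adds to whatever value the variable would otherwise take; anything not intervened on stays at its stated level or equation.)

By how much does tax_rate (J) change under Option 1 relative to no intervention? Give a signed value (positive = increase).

Baseline:
  U = 160
  T = 132
  A = 131
  J = 216 − 3·160 − 6·132 + 6·131 = -270
Option 1 (U − 36):
  U = 160 − 36 = 124
  T = 132
  A = 131
  J = 216 − 3·124 − 6·132 + 6·131 = -162
Change in J: -162 − (-270) = 108

108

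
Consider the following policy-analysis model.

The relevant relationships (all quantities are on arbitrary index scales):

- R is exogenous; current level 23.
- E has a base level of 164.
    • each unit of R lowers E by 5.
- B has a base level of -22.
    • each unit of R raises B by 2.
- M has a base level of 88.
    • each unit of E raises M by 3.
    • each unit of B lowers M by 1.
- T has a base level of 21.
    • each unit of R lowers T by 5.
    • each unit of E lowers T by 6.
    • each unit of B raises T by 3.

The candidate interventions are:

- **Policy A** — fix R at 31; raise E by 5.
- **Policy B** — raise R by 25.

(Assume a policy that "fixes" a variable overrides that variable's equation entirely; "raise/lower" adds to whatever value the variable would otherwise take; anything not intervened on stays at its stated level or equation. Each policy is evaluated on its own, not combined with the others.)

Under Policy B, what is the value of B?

74

Policy B (R + 25):
  R = 23 + 25 = 48
  B = -22 + 2·48 = 74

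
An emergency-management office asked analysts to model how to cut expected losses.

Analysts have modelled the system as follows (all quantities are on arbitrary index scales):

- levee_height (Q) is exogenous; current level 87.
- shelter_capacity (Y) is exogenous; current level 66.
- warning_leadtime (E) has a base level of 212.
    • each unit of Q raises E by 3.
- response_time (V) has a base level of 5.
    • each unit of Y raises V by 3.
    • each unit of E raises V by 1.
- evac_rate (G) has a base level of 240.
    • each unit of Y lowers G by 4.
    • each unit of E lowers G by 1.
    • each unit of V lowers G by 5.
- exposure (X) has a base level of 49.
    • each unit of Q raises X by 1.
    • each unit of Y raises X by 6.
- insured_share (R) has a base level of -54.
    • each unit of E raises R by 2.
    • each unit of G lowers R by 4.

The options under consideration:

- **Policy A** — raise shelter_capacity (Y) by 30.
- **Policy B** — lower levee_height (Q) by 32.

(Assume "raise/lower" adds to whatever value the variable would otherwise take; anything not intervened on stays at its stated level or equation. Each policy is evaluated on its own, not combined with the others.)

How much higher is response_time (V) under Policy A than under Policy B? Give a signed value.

186

Policy A (Y + 30):
  Q = 87
  Y = 66 + 30 = 96
  E = 212 + 3·87 = 473
  V = 5 + 3·96 + 473 = 766
Policy B (Q − 32):
  Q = 87 − 32 = 55
  Y = 66
  E = 212 + 3·55 = 377
  V = 5 + 3·66 + 377 = 580
V: 766 − 580 = 186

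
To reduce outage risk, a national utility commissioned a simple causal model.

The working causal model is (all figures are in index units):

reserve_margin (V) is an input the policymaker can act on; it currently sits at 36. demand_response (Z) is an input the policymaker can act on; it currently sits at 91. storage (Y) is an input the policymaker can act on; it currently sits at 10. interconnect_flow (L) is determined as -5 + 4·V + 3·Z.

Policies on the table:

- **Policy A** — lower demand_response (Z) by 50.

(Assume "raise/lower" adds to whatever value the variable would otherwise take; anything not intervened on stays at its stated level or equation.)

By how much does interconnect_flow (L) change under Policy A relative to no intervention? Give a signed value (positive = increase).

-150

Baseline:
  V = 36
  Z = 91
  L = -5 + 4·36 + 3·91 = 412
Policy A (Z − 50):
  V = 36
  Z = 91 − 50 = 41
  L = -5 + 4·36 + 3·41 = 262
Change in L: 262 − 412 = -150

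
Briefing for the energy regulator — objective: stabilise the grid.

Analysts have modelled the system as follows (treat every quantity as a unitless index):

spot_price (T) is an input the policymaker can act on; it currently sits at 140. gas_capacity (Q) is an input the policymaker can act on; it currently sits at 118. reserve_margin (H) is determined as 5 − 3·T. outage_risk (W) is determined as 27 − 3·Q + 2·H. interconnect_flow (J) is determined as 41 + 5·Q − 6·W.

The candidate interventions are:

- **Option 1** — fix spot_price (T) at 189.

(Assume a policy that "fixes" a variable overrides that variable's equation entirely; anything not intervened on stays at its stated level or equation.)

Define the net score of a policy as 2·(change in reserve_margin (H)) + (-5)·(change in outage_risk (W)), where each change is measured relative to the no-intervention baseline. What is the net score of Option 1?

Baseline:
  T = 140
  Q = 118
  H = 5 − 3·140 = -415
  W = 27 − 3·118 + 2·(-415) = -1157
Option 1 (T := 189):
  T = 189
  Q = 118
  H = 5 − 3·189 = -562
  W = 27 − 3·118 + 2·(-562) = -1451
ΔH = -562 − (-415) = -147; ΔW = -1451 − (-1157) = -294
Score = 2·(-147) + (-5)·(-294) = 1176

1176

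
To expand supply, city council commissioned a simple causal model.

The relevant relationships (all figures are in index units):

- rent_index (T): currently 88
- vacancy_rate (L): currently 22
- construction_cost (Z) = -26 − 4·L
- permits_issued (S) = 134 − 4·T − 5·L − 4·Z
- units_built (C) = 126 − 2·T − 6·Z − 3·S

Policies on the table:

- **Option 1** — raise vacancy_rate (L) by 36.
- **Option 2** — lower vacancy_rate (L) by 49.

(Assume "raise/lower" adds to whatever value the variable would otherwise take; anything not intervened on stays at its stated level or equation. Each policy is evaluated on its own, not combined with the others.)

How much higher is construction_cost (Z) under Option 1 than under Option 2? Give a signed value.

-340

Option 1 (L + 36):
  L = 22 + 36 = 58
  Z = -26 − 4·58 = -258
Option 2 (L − 49):
  L = 22 − 49 = -27
  Z = -26 − 4·(-27) = 82
Z: -258 − 82 = -340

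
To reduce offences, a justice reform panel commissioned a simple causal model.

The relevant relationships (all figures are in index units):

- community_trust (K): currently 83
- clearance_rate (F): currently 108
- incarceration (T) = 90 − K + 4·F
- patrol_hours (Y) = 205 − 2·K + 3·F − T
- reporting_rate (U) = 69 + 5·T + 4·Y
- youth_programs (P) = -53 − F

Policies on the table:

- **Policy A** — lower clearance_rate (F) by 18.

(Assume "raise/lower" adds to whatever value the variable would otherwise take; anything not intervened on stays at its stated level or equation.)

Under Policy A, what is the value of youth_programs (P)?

-143

Policy A (F − 18):
  F = 108 − 18 = 90
  P = -53 − 90 = -143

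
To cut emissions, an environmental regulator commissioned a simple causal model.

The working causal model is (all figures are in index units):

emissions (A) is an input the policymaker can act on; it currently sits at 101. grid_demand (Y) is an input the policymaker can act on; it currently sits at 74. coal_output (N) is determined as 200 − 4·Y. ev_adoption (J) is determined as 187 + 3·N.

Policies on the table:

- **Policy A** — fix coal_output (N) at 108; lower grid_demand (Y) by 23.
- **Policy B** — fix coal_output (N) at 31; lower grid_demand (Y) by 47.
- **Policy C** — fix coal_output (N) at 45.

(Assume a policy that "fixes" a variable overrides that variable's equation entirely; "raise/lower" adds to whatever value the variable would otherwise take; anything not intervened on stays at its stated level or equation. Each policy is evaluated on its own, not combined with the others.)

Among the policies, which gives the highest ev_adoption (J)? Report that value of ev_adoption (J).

511

Policy A (N := 108, Y − 23):
  Y = 74 − 23 = 51
  N = 108
  J = 187 + 3·108 = 511
Policy B (N := 31, Y − 47):
  Y = 74 − 47 = 27
  N = 31
  J = 187 + 3·31 = 280
Policy C (N := 45):
  Y = 74
  N = 45
  J = 187 + 3·45 = 322
Comparing — Policy A: J=511, Policy B: J=280, Policy C: J=322. Highest is 511 (Policy A).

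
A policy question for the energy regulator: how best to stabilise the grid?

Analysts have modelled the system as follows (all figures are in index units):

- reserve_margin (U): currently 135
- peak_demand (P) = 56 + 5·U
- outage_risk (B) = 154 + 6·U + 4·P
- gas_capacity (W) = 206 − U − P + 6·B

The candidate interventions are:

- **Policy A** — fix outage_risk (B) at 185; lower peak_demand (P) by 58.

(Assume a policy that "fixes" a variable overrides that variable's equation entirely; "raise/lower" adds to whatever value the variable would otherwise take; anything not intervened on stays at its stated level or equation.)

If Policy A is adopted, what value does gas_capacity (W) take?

Policy A (B := 185, P − 58):
  U = 135
  P = 56 + 5·135 (−58 from intervention) = 673
  B = 185
  W = 206 − 135 − 673 + 6·185 = 508

508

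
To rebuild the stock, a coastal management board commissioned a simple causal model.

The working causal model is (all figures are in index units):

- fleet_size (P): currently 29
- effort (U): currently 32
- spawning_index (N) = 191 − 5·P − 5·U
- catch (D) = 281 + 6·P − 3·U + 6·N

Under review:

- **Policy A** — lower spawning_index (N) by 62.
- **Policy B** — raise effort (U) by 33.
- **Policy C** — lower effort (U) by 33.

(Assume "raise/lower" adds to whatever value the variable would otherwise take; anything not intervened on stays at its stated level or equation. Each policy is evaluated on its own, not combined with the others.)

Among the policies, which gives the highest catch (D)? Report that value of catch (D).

Policy A (N − 62):
  P = 29
  U = 32
  N = 191 − 5·29 − 5·32 (−62 from intervention) = -176
  D = 281 + 6·29 − 3·32 + 6·(-176) = -697
Policy B (U + 33):
  P = 29
  U = 32 + 33 = 65
  N = 191 − 5·29 − 5·65 = -279
  D = 281 + 6·29 − 3·65 + 6·(-279) = -1414
Policy C (U − 33):
  P = 29
  U = 32 − 33 = -1
  N = 191 − 5·29 − 5·(-1) = 51
  D = 281 + 6·29 − 3·(-1) + 6·51 = 764
Comparing — Policy A: D=-697, Policy B: D=-1414, Policy C: D=764. Highest is 764 (Policy C).

764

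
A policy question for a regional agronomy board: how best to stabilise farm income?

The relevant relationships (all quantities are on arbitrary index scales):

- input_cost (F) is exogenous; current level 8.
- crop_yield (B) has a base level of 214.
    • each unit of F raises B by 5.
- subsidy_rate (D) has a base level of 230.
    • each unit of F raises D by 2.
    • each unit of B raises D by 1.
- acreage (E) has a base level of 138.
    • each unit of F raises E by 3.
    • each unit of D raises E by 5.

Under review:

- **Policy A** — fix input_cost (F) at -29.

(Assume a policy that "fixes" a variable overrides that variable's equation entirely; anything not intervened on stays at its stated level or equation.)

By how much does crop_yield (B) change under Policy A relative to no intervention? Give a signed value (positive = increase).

Baseline:
  F = 8
  B = 214 + 5·8 = 254
Policy A (F := -29):
  F = -29
  B = 214 + 5·(-29) = 69
Change in B: 69 − 254 = -185

-185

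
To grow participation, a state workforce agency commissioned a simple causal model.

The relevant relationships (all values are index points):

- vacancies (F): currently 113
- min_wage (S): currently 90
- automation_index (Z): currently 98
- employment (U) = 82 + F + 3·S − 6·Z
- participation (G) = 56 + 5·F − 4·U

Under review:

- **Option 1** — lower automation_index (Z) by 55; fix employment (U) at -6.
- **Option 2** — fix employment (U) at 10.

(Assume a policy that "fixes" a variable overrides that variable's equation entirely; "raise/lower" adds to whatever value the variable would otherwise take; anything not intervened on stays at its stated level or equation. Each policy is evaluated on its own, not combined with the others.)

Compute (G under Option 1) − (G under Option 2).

Option 1 (Z − 55, U := -6):
  F = 113
  S = 90
  Z = 98 − 55 = 43
  U = -6
  G = 56 + 5·113 − 4·(-6) = 645
Option 2 (U := 10):
  F = 113
  S = 90
  Z = 98
  U = 10
  G = 56 + 5·113 − 4·10 = 581
G: 645 − 581 = 64

64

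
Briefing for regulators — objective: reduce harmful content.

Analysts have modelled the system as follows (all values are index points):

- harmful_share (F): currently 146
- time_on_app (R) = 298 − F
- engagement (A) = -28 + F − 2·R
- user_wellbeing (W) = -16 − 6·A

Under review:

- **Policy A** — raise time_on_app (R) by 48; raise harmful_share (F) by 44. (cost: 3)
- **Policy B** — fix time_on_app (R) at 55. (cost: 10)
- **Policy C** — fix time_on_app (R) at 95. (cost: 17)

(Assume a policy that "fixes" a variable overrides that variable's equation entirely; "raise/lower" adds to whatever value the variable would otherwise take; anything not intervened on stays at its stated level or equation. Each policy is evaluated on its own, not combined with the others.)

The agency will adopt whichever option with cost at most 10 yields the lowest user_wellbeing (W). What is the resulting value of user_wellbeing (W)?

Policy A (R + 48, F + 44):
  F = 146 + 44 = 190
  R = 298 − 190 (+48 from intervention) = 156
  A = -28 + 190 − 2·156 = -150
  W = -16 − 6·(-150) = 884
Policy B (R := 55):
  F = 146
  R = 55
  A = -28 + 146 − 2·55 = 8
  W = -16 − 6·8 = -64
Comparing — Policy A: W=884, Policy B: W=-64. Lowest is -64 (Policy B).

-64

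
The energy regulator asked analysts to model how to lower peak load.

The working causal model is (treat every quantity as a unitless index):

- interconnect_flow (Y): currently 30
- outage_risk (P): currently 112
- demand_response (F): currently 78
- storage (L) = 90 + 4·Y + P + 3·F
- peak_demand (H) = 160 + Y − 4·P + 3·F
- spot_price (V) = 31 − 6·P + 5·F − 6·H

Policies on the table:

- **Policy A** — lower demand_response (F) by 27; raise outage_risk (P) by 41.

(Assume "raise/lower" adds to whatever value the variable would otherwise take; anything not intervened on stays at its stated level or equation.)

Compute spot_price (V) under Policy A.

Policy A (F − 27, P + 41):
  Y = 30
  P = 112 + 41 = 153
  F = 78 − 27 = 51
  H = 160 + 30 − 4·153 + 3·51 = -269
  V = 31 − 6·153 + 5·51 − 6·(-269) = 982

982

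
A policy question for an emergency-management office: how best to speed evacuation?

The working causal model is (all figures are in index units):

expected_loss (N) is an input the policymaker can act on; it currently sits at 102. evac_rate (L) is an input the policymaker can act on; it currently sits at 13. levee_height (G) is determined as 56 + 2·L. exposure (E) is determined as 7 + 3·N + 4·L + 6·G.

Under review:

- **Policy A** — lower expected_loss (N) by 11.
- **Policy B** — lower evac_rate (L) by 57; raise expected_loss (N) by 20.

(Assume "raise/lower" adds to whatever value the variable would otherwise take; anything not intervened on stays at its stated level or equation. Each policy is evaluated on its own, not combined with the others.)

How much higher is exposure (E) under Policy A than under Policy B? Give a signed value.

819

Policy A (N − 11):
  N = 102 − 11 = 91
  L = 13
  G = 56 + 2·13 = 82
  E = 7 + 3·91 + 4·13 + 6·82 = 824
Policy B (L − 57, N + 20):
  N = 102 + 20 = 122
  L = 13 − 57 = -44
  G = 56 + 2·(-44) = -32
  E = 7 + 3·122 + 4·(-44) + 6·(-32) = 5
E: 824 − 5 = 819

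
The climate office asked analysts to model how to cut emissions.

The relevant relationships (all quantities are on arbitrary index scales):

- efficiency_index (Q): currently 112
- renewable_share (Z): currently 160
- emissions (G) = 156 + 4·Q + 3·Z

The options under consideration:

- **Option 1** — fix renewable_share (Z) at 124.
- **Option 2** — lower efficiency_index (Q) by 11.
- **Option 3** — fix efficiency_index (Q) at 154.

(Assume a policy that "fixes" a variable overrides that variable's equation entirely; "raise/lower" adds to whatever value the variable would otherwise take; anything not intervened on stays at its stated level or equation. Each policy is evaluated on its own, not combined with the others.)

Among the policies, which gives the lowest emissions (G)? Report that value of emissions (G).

976

Option 1 (Z := 124):
  Q = 112
  Z = 124
  G = 156 + 4·112 + 3·124 = 976
Option 2 (Q − 11):
  Q = 112 − 11 = 101
  Z = 160
  G = 156 + 4·101 + 3·160 = 1040
Option 3 (Q := 154):
  Q = 154
  Z = 160
  G = 156 + 4·154 + 3·160 = 1252
Comparing — Option 1: G=976, Option 2: G=1040, Option 3: G=1252. Lowest is 976 (Option 1).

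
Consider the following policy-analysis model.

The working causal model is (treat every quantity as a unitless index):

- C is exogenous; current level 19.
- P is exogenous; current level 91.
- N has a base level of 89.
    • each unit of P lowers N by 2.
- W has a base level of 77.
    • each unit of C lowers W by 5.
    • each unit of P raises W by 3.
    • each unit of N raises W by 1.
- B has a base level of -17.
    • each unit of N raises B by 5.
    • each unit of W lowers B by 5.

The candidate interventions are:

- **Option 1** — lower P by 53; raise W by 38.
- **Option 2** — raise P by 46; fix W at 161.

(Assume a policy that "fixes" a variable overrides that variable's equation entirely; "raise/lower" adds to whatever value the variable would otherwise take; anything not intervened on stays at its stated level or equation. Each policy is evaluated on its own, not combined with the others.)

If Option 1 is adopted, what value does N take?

Option 1 (P − 53, W + 38):
  P = 91 − 53 = 38
  N = 89 − 2·38 = 13

13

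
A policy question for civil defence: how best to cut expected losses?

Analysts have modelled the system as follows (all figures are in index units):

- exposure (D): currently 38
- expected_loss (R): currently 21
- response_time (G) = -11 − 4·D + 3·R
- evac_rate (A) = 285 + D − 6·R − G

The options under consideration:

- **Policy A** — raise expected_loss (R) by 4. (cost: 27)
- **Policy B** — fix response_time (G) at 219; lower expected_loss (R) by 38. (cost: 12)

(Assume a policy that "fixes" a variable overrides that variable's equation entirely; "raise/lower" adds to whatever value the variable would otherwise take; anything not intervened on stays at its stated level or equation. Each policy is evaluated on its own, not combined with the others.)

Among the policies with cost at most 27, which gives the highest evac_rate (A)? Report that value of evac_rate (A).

261

Policy A (R + 4):
  D = 38
  R = 21 + 4 = 25
  G = -11 − 4·38 + 3·25 = -88
  A = 285 + 38 − 6·25 − (-88) = 261
Policy B (G := 219, R − 38):
  D = 38
  R = 21 − 38 = -17
  G = 219
  A = 285 + 38 − 6·(-17) − 219 = 206
Comparing — Policy A: A=261, Policy B: A=206. Highest is 261 (Policy A).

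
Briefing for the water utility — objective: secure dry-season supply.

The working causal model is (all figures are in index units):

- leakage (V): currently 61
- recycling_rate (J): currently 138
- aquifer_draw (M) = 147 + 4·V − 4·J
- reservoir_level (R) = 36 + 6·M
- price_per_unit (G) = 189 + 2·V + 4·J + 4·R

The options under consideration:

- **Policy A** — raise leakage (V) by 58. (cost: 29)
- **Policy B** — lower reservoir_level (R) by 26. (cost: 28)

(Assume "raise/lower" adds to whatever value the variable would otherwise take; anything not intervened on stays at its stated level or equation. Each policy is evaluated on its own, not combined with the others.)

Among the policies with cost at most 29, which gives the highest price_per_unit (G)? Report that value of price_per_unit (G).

Policy A (V + 58):
  V = 61 + 58 = 119
  J = 138
  M = 147 + 4·119 − 4·138 = 71
  R = 36 + 6·71 = 462
  G = 189 + 2·119 + 4·138 + 4·462 = 2827
Policy B (R − 26):
  V = 61
  J = 138
  M = 147 + 4·61 − 4·138 = -161
  R = 36 + 6·(-161) (−26 from intervention) = -956
  G = 189 + 2·61 + 4·138 + 4·(-956) = -2961
Comparing — Policy A: G=2827, Policy B: G=-2961. Highest is 2827 (Policy A).

2827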